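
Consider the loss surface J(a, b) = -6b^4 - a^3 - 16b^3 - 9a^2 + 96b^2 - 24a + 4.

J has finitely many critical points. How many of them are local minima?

1

J separates as a function of a plus a function of b, so ∇J=0 decouples.
∂J/∂a = -3(a + 2)(a + 4) = 0 at a ∈ {-4, -2}; ∂J/∂b = -24b(b - 2)(b + 4) = 0 at b ∈ {-4, 0, 2}.
The Hessian is diagonal: diag(J_aa, J_bb). Second derivatives: J_aa(-4)=6, J_aa(-2)=-6; J_bb(-4)=-576, J_bb(0)=192, J_bb(2)=-288.
Local minima occur where both diagonal entries positive: (-4, 0). Count: 1.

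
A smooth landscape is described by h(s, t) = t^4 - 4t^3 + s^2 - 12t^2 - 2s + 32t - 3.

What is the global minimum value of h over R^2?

-68

h(s,t) separates as P(s) + Q(t) − 3, so its minimum is min P + min Q − 3.
P'(s) = 2s - 2 vanishes at s ∈ {1}; Q'(t) = 4(t - 4)(t - 1)(t + 2) vanishes at t ∈ {-2, 1, 4}.
Local minima of P (where P''>0): P(1)=-1. Local minima of Q: Q(-2)=-64, Q(4)=-64.
So the global minimum of h is P(1) + Q(-2) − 3 = -1 − 64 − 3 = -68, attained at (1, -2).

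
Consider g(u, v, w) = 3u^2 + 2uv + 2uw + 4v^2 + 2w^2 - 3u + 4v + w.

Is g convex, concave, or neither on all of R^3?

convex

g is quadratic, so its Hessian is the constant matrix H = [[6, 2, 2], [2, 8, 0], [2, 0, 4]].
Leading principal minors: 6, 44, 144.
All positive ⇒ H ≻ 0 ⇒ convex.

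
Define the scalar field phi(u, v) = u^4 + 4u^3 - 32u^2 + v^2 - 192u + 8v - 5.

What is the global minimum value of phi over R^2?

-789

phi(u,v) separates as P(u) + Q(v) − 5, so its minimum is min P + min Q − 5.
P'(u) = 4(u - 4)(u + 3)(u + 4) vanishes at u ∈ {-4, -3, 4}; Q'(v) = 2v + 8 vanishes at v ∈ {-4}.
Local minima of P (where P''>0): P(-4)=256, P(4)=-768. Local minima of Q: Q(-4)=-16.
So the global minimum of phi is P(4) + Q(-4) − 5 = -768 − 16 − 5 = -789, attained at (4, -4).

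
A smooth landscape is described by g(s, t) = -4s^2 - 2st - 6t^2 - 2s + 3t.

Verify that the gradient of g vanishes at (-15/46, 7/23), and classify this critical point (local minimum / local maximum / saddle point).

local maximum

∇g = (-8s - 2t - 2, -2s - 12t + 3); substituting (-15/46, 7/23) gives ∇g = (0, 0), so (-15/46, 7/23) is indeed a critical point.
The Hessian of g is constant: H = [[-8, -2], [-2, -12]].
det(H) = (-8)·(-12) − (-2)² = 92.
det(H) > 0 and tr(H) = -20 < 0, so H is negative definite and the point is a local maximum.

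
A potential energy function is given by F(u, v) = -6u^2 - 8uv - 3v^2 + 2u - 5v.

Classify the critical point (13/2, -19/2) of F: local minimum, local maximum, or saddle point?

The Hessian of F is constant: H = [[-12, -8], [-8, -6]].
det(H) = (-12)·(-6) − (-8)² = 8.
det(H) > 0 and tr(H) = -18 < 0, so H is negative definite and the point is a local maximum.

local maximum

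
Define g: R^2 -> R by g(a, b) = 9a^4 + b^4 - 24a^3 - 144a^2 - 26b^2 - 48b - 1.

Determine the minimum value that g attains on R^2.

-1889

g(a,b) separates as P(a) + Q(b) − 1, so its minimum is min P + min Q − 1.
P'(a) = 36a(a - 4)(a + 2) vanishes at a ∈ {-2, 0, 4}; Q'(b) = 4(b - 4)(b + 1)(b + 3) vanishes at b ∈ {-3, -1, 4}.
Local minima of P (where P''>0): P(-2)=-240, P(4)=-1536. Local minima of Q: Q(-3)=-9, Q(4)=-352.
So the global minimum of g is P(4) + Q(4) − 1 = -1536 − 352 − 1 = -1889, attained at (4, 4).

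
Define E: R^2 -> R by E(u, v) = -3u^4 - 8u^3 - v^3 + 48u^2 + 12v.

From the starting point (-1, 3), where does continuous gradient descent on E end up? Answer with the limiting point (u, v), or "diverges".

E is separable, so gradient descent decouples: u follows -∂E/∂u, v follows -∂E/∂v.
∂E/∂u = -12u(u - 2)(u + 4); at u=-1 this is -108, so u increases.
∂E/∂v = -3(v - 2)(v + 2); at v=3 this is -15, so v increases.
The v-coordinate has no critical point in that direction and runs off to infinity.

diverges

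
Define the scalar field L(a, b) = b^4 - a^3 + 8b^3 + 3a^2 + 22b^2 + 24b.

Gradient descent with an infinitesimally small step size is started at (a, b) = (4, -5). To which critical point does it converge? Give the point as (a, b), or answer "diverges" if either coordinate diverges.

L is separable, so gradient descent decouples: a follows -∂L/∂a, b follows -∂L/∂b.
∂L/∂a = -3a(a - 2); at a=4 this is -24, so a increases.
∂L/∂b = 4(b + 1)(b + 2)(b + 3); at b=-5 this is -96, so b increases.
The a-coordinate has no critical point in that direction and runs off to infinity.

diverges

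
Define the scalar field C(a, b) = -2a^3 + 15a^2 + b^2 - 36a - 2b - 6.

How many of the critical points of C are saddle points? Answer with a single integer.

1

C separates as a function of a plus a function of b, so ∇C=0 decouples.
∂C/∂a = -6(a - 3)(a - 2) = 0 at a ∈ {2, 3}; ∂C/∂b = 2(b - 1) = 0 at b ∈ {1}.
The Hessian is diagonal: diag(C_aa, C_bb). Second derivatives: C_aa(2)=6, C_aa(3)=-6; C_bb(1)=2.
Saddle points occur where the two diagonal entries have opposite signs: (3, 1). Count: 1.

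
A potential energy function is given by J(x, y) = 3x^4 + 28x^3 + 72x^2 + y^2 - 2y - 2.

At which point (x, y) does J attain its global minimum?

(0, 1)

J(x,y) separates as P(x) + Q(y) − 2, so its minimum is min P + min Q − 2.
P'(x) = 12x(x + 3)(x + 4) vanishes at x ∈ {-4, -3, 0}; Q'(y) = 2y - 2 vanishes at y ∈ {1}.
Local minima of P (where P''>0): P(-4)=128, P(0)=0. Local minima of Q: Q(1)=-1.
So the global minimum of J is P(0) + Q(1) − 2 = 0 − 1 − 2 = -3, attained at (0, 1).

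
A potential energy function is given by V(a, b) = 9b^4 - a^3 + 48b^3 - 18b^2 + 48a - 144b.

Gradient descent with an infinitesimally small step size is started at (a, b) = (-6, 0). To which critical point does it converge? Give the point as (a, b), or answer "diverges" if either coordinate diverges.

(-4, 1)

V is separable, so gradient descent decouples: a follows -∂V/∂a, b follows -∂V/∂b.
∂V/∂a = -3(a - 4)(a + 4); at a=-6 this is -60, so a increases.
∂V/∂b = 36(b - 1)(b + 1)(b + 4); at b=0 this is -144, so b increases.
a converges to its nearest critical value -4 (a local min of the a-part); b converges to 1. The iterate converges to (-4, 1).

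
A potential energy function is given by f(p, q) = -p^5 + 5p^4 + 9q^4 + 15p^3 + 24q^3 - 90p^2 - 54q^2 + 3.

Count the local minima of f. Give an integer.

f separates as a function of p plus a function of q, so ∇f=0 decouples.
∂f/∂p = -5p(p - 4)(p - 3)(p + 3) = 0 at p ∈ {-3, 0, 3, 4}; ∂f/∂q = 36q(q - 1)(q + 3) = 0 at q ∈ {-3, 0, 1}.
The Hessian is diagonal: diag(f_pp, f_qq). Second derivatives: f_pp(-3)=630, f_pp(0)=-180, f_pp(3)=90, f_pp(4)=-140; f_qq(-3)=432, f_qq(0)=-108, f_qq(1)=144.
Local minima occur where both diagonal entries positive: (-3, -3), (-3, 1), (3, -3), (3, 1). Count: 4.

4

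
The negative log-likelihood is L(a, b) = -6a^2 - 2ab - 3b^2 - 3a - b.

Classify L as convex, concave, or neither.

concave

L is quadratic, so its Hessian is the constant matrix H = [[-12, -2], [-2, -6]].
det(H) = 68, tr(H) = -18.
det(H) > 0 and tr(H) < 0, so H is negative definite everywhere: concave.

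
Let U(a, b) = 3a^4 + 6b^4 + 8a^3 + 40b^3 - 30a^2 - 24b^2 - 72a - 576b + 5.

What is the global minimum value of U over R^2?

U(a,b) separates as P(a) + Q(b) + 5, so its minimum is min P + min Q + 5.
P'(a) = 12(a - 2)(a + 1)(a + 3) vanishes at a ∈ {-3, -1, 2}; Q'(b) = 24(b - 2)(b + 3)(b + 4) vanishes at b ∈ {-4, -3, 2}.
Local minima of P (where P''>0): P(-3)=-27, P(2)=-152. Local minima of Q: Q(-4)=896, Q(2)=-832.
So the global minimum of U is P(2) + Q(2) + 5 = -152 − 832 + 5 = -979, attained at (2, 2).

-979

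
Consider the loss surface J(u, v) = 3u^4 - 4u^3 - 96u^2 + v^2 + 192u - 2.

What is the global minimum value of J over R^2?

J(u,v) separates as P(u) + Q(v) − 2, so its minimum is min P + min Q − 2.
P'(u) = 12(u - 4)(u - 1)(u + 4) vanishes at u ∈ {-4, 1, 4}; Q'(v) = 2v vanishes at v ∈ {0}.
Local minima of P (where P''>0): P(-4)=-1280, P(4)=-256. Local minima of Q: Q(0)=0.
So the global minimum of J is P(-4) + Q(0) − 2 = -1280 + 0 − 2 = -1282, attained at (-4, 0).

-1282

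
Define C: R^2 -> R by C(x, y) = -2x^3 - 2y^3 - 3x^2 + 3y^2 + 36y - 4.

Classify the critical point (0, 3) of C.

local maximum

The mixed partial ∂²C/∂x∂y is 0, so the Hessian at any point is diag(C_xx, C_yy) = diag(-6(2x + 1), 6(-2y + 1)).
At (0, 3): H = diag(-6, -30).
Both eigenvalues are negative, so H is negative definite: a local maximum.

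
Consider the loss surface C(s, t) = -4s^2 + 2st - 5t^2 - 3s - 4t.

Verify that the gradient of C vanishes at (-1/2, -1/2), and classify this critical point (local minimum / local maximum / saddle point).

local maximum

∇C = (-8s + 2t - 3, 2s - 10t - 4); substituting (-1/2, -1/2) gives ∇C = (0, 0), so (-1/2, -1/2) is indeed a critical point.
The Hessian of C is constant: H = [[-8, 2], [2, -10]].
det(H) = (-8)·(-10) − 2² = 76.
det(H) > 0 and tr(H) = -18 < 0, so H is negative definite and the point is a local maximum.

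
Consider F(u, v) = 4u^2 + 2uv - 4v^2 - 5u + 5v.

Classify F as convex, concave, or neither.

neither

F is quadratic, so its Hessian is the constant matrix H = [[8, 2], [2, -8]].
det(H) = -68, tr(H) = 0.
det(H) < 0, so H is indefinite: neither convex nor concave.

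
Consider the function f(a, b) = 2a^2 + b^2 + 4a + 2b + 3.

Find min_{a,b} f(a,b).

0

f(a,b) separates as P(a) + Q(b) + 3, so its minimum is min P + min Q + 3.
P'(a) = 4a + 4 vanishes at a ∈ {-1}; Q'(b) = 2b + 2 vanishes at b ∈ {-1}.
Local minima of P (where P''>0): P(-1)=-2. Local minima of Q: Q(-1)=-1.
So the global minimum of f is P(-1) + Q(-1) + 3 = -2 − 1 + 3 = 0, attained at (-1, -1).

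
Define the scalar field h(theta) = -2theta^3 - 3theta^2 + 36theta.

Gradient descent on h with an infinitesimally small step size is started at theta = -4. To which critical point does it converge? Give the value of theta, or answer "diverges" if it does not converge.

h'(theta) = -6(theta - 2)(theta + 3), so h'(-4) = -36.
Gradient descent moves in the -h' direction, i.e. theta is increasing.
The nearest critical point in that direction is theta = -3, where h'' = 30 > 0 (a local minimum). The iterate converges there.

-3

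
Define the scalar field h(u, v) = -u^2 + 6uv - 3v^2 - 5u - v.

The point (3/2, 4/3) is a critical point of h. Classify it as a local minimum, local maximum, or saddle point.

saddle point

The Hessian of h is constant: H = [[-2, 6], [6, -6]].
det(H) = (-2)·(-6) − 6² = -24.
Since det(H) < 0, H is indefinite and the critical point is a saddle point.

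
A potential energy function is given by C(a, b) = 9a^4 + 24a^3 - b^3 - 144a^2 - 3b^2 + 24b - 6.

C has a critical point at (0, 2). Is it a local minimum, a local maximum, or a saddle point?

local maximum

The mixed partial ∂²C/∂a∂b is 0, so the Hessian at any point is diag(C_aa, C_bb) = diag(36(3a^2 + 4a - 8), -6(b + 1)).
At (0, 2): H = diag(-288, -18).
Both eigenvalues are negative, so H is negative definite: a local maximum.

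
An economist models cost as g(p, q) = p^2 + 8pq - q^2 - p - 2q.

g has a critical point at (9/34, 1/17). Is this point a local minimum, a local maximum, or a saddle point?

The Hessian of g is constant: H = [[2, 8], [8, -2]].
det(H) = 2·(-2) − 8² = -68.
Since det(H) < 0, H is indefinite and the critical point is a saddle point.

saddle point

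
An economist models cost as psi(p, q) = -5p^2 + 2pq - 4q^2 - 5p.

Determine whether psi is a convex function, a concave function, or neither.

psi is quadratic, so its Hessian is the constant matrix H = [[-10, 2], [2, -8]].
det(H) = 76, tr(H) = -18.
det(H) > 0 and tr(H) < 0, so H is negative definite everywhere: concave.

concave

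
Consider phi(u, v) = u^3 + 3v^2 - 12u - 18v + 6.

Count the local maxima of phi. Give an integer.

phi separates as a function of u plus a function of v, so ∇phi=0 decouples.
∂phi/∂u = 3(u - 2)(u + 2) = 0 at u ∈ {-2, 2}; ∂phi/∂v = 6(v - 3) = 0 at v ∈ {3}.
The Hessian is diagonal: diag(phi_uu, phi_vv). Second derivatives: phi_uu(-2)=-12, phi_uu(2)=12; phi_vv(3)=6.
Local maxima occur where both diagonal entries negative: none. Count: 0.

0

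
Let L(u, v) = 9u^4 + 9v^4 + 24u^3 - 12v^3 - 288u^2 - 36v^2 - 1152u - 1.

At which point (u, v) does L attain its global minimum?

L(u,v) separates as P(u) + Q(v) − 1, so its minimum is min P + min Q − 1.
P'(u) = 36(u - 4)(u + 2)(u + 4) vanishes at u ∈ {-4, -2, 4}; Q'(v) = 36v(v - 2)(v + 1) vanishes at v ∈ {-1, 0, 2}.
Local minima of P (where P''>0): P(-4)=768, P(4)=-5376. Local minima of Q: Q(-1)=-15, Q(2)=-96.
So the global minimum of L is P(4) + Q(2) − 1 = -5376 − 96 − 1 = -5473, attained at (4, 2).

(4, 2)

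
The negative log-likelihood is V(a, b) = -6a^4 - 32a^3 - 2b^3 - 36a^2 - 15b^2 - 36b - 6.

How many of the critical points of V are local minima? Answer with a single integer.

1

V separates as a function of a plus a function of b, so ∇V=0 decouples.
∂V/∂a = -24a(a + 1)(a + 3) = 0 at a ∈ {-3, -1, 0}; ∂V/∂b = -6(b + 2)(b + 3) = 0 at b ∈ {-3, -2}.
The Hessian is diagonal: diag(V_aa, V_bb). Second derivatives: V_aa(-3)=-144, V_aa(-1)=48, V_aa(0)=-72; V_bb(-3)=6, V_bb(-2)=-6.
Local minima occur where both diagonal entries positive: (-1, -3). Count: 1.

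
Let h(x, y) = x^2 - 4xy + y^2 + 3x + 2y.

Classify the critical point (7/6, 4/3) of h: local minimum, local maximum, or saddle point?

saddle point

The Hessian of h is constant: H = [[2, -4], [-4, 2]].
det(H) = 2·2 − (-4)² = -12.
Since det(H) < 0, H is indefinite and the critical point is a saddle point.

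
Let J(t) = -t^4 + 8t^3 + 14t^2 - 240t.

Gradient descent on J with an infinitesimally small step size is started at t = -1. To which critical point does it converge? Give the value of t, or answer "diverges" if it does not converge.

J'(t) = -4(t - 5)(t - 4)(t + 3), so J'(-1) = -240.
Gradient descent moves in the -J' direction, i.e. t is increasing.
The nearest critical point in that direction is t = 4, where J'' = 28 > 0 (a local minimum). The iterate converges there.

4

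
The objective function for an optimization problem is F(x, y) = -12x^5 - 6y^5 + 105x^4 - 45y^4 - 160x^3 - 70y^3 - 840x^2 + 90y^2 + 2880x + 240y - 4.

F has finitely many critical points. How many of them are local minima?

4

F separates as a function of x plus a function of y, so ∇F=0 decouples.
∂F/∂x = -60(x - 4)(x - 3)(x - 2)(x + 2) = 0 at x ∈ {-2, 2, 3, 4}; ∂F/∂y = -30(y - 1)(y + 1)(y + 2)(y + 4) = 0 at y ∈ {-4, -2, -1, 1}.
The Hessian is diagonal: diag(F_xx, F_yy). Second derivatives: F_xx(-2)=7200, F_xx(2)=-480, F_xx(3)=300, F_xx(4)=-720; F_yy(-4)=900, F_yy(-2)=-180, F_yy(-1)=180, F_yy(1)=-900.
Local minima occur where both diagonal entries positive: (-2, -4), (-2, -1), (3, -4), (3, -1). Count: 4.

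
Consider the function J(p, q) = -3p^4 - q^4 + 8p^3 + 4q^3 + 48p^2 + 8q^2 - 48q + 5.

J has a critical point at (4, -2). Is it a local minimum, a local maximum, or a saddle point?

local maximum

The mixed partial ∂²J/∂p∂q is 0, so the Hessian at any point is diag(J_pp, J_qq) = diag(12(-3p^2 + 4p + 8), 4(-3q^2 + 6q + 4)).
At (4, -2): H = diag(-288, -80).
Both eigenvalues are negative, so H is negative definite: a local maximum.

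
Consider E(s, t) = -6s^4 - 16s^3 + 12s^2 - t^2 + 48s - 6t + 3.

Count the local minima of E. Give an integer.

E separates as a function of s plus a function of t, so ∇E=0 decouples.
∂E/∂s = -24(s - 1)(s + 1)(s + 2) = 0 at s ∈ {-2, -1, 1}; ∂E/∂t = -2(t + 3) = 0 at t ∈ {-3}.
The Hessian is diagonal: diag(E_ss, E_tt). Second derivatives: E_ss(-2)=-72, E_ss(-1)=48, E_ss(1)=-144; E_tt(-3)=-2.
Local minima occur where both diagonal entries positive: none. Count: 0.

0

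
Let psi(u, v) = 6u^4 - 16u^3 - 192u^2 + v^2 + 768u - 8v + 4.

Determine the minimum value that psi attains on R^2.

psi(u,v) separates as P(u) + Q(v) + 4, so its minimum is min P + min Q + 4.
P'(u) = 24(u - 4)(u - 2)(u + 4) vanishes at u ∈ {-4, 2, 4}; Q'(v) = 2v - 8 vanishes at v ∈ {4}.
Local minima of P (where P''>0): P(-4)=-3584, P(4)=512. Local minima of Q: Q(4)=-16.
So the global minimum of psi is P(-4) + Q(4) + 4 = -3584 − 16 + 4 = -3596, attained at (-4, 4).

-3596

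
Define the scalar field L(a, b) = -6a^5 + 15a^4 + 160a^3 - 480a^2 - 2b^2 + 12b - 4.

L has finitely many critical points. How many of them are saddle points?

L separates as a function of a plus a function of b, so ∇L=0 decouples.
∂L/∂a = -30a(a - 4)(a - 2)(a + 4) = 0 at a ∈ {-4, 0, 2, 4}; ∂L/∂b = -4(b - 3) = 0 at b ∈ {3}.
The Hessian is diagonal: diag(L_aa, L_bb). Second derivatives: L_aa(-4)=5760, L_aa(0)=-960, L_aa(2)=720, L_aa(4)=-1920; L_bb(3)=-4.
Saddle points occur where the two diagonal entries have opposite signs: (-4, 3), (2, 3). Count: 2.

2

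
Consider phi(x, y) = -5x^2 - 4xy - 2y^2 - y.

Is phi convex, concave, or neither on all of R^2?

concave

phi is quadratic, so its Hessian is the constant matrix H = [[-10, -4], [-4, -4]].
det(H) = 24, tr(H) = -14.
det(H) > 0 and tr(H) < 0, so H is negative definite everywhere: concave.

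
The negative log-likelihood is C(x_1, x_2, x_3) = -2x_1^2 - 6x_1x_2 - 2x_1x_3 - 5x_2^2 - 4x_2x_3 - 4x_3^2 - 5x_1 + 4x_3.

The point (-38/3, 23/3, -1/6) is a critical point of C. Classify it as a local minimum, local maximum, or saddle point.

local maximum

The Hessian is constant: H = [[-4, -6, -2], [-6, -10, -4], [-2, -4, -8]].
Leading principal minors: Δ₁ = -4, Δ₂ = 4, Δ₃ = -24.
The minors alternate sign starting negative (−, +, −), so H is negative definite: a local maximum.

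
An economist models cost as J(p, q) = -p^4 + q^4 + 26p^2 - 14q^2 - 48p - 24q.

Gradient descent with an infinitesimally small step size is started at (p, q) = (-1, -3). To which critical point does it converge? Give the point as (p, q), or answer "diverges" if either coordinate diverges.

(1, -2)

J is separable, so gradient descent decouples: p follows -∂J/∂p, q follows -∂J/∂q.
∂J/∂p = -4(p - 3)(p - 1)(p + 4); at p=-1 this is -96, so p increases.
∂J/∂q = 4(q - 3)(q + 1)(q + 2); at q=-3 this is -48, so q increases.
p converges to its nearest critical value 1 (a local min of the p-part); q converges to -2. The iterate converges to (1, -2).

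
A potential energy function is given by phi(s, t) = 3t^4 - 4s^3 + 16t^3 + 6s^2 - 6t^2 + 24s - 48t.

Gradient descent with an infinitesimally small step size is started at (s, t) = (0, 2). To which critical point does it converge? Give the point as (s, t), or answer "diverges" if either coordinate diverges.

(-1, 1)

phi is separable, so gradient descent decouples: s follows -∂phi/∂s, t follows -∂phi/∂t.
∂phi/∂s = -12(s - 2)(s + 1); at s=0 this is 24, so s decreases.
∂phi/∂t = 12(t - 1)(t + 1)(t + 4); at t=2 this is 216, so t decreases.
s converges to its nearest critical value -1 (a local min of the s-part); t converges to 1. The iterate converges to (-1, 1).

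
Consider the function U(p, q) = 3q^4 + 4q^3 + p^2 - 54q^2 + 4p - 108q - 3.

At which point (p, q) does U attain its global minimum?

U(p,q) separates as A(p) + B(q) − 3, so its minimum is min A + min B − 3.
A'(p) = 2p + 4 vanishes at p ∈ {-2}; B'(q) = 12(q - 3)(q + 1)(q + 3) vanishes at q ∈ {-3, -1, 3}.
Local minima of A (where A''>0): A(-2)=-4. Local minima of B: B(-3)=-27, B(3)=-459.
So the global minimum of U is A(-2) + B(3) − 3 = -4 − 459 − 3 = -466, attained at (-2, 3).

(-2, 3)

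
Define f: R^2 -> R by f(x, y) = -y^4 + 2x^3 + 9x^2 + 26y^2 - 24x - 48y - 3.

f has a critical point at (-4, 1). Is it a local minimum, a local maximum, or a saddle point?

The mixed partial ∂²f/∂x∂y is 0, so the Hessian at any point is diag(f_xx, f_yy) = diag(6(2x + 3), 4(-3y^2 + 13)).
At (-4, 1): H = diag(-30, 40).
The eigenvalues have opposite signs, so H is indefinite: a saddle point.

saddle point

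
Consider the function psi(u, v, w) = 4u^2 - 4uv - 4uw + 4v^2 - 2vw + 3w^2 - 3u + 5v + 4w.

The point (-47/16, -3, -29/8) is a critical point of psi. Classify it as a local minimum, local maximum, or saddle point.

The Hessian is constant: H = [[8, -4, -4], [-4, 8, -2], [-4, -2, 6]].
Leading principal minors: Δ₁ = 8, Δ₂ = 48, Δ₃ = 64.
All leading minors are positive, so H is positive definite: a local minimum.

local minimum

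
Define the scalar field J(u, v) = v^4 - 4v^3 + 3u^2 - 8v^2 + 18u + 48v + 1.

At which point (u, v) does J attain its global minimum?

J(u,v) separates as P(u) + Q(v) + 1, so its minimum is min P + min Q + 1.
P'(u) = 6u + 18 vanishes at u ∈ {-3}; Q'(v) = 4(v - 3)(v - 2)(v + 2) vanishes at v ∈ {-2, 2, 3}.
Local minima of P (where P''>0): P(-3)=-27. Local minima of Q: Q(-2)=-80, Q(3)=45.
So the global minimum of J is P(-3) + Q(-2) + 1 = -27 − 80 + 1 = -106, attained at (-3, -2).

(-3, -2)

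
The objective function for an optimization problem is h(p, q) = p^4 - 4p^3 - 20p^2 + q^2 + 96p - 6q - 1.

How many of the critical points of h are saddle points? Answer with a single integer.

h separates as a function of p plus a function of q, so ∇h=0 decouples.
∂h/∂p = 4(p - 4)(p - 2)(p + 3) = 0 at p ∈ {-3, 2, 4}; ∂h/∂q = 2(q - 3) = 0 at q ∈ {3}.
The Hessian is diagonal: diag(h_pp, h_qq). Second derivatives: h_pp(-3)=140, h_pp(2)=-40, h_pp(4)=56; h_qq(3)=2.
Saddle points occur where the two diagonal entries have opposite signs: (2, 3). Count: 1.

1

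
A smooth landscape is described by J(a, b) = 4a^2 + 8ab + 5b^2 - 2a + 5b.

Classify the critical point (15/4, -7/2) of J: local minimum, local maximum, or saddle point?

The Hessian of J is constant: H = [[8, 8], [8, 10]].
det(H) = 8·10 − 8² = 16.
det(H) > 0 and tr(H) = 18 > 0, so H is positive definite and the point is a local minimum.

local minimum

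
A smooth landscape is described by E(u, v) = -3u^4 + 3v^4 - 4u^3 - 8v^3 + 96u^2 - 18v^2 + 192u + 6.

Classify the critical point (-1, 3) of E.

The mixed partial ∂²E/∂u∂v is 0, so the Hessian at any point is diag(E_uu, E_vv) = diag(12(-3u^2 - 2u + 16), 12(3v^2 - 4v - 3)).
At (-1, 3): H = diag(180, 144).
Both eigenvalues are positive, so H is positive definite: a local minimum.

local minimum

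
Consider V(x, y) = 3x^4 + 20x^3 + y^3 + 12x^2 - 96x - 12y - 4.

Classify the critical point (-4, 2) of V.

The mixed partial ∂²V/∂x∂y is 0, so the Hessian at any point is diag(V_xx, V_yy) = diag(12(3x^2 + 10x + 2), 6y).
At (-4, 2): H = diag(120, 12).
Both eigenvalues are positive, so H is positive definite: a local minimum.

local minimum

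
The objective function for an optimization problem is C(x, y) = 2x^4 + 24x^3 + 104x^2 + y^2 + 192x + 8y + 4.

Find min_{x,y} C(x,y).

-140

C(x,y) separates as P(x) + Q(y) + 4, so its minimum is min P + min Q + 4.
P'(x) = 8(x + 2)(x + 3)(x + 4) vanishes at x ∈ {-4, -3, -2}; Q'(y) = 2y + 8 vanishes at y ∈ {-4}.
Local minima of P (where P''>0): P(-4)=-128, P(-2)=-128. Local minima of Q: Q(-4)=-16.
So the global minimum of C is P(-4) + Q(-4) + 4 = -128 − 16 + 4 = -140, attained at (-4, -4).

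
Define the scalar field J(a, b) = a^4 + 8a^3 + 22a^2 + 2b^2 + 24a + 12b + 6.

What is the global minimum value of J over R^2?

-21

J(a,b) separates as P(a) + Q(b) + 6, so its minimum is min P + min Q + 6.
P'(a) = 4(a + 1)(a + 2)(a + 3) vanishes at a ∈ {-3, -2, -1}; Q'(b) = 4b + 12 vanishes at b ∈ {-3}.
Local minima of P (where P''>0): P(-3)=-9, P(-1)=-9. Local minima of Q: Q(-3)=-18.
So the global minimum of J is P(-3) + Q(-3) + 6 = -9 − 18 + 6 = -21, attained at (-3, -3).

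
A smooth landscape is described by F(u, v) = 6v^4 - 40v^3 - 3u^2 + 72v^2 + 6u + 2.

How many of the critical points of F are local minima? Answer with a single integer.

0

F separates as a function of u plus a function of v, so ∇F=0 decouples.
∂F/∂u = -6(u - 1) = 0 at u ∈ {1}; ∂F/∂v = 24v(v - 3)(v - 2) = 0 at v ∈ {0, 2, 3}.
The Hessian is diagonal: diag(F_uu, F_vv). Second derivatives: F_uu(1)=-6; F_vv(0)=144, F_vv(2)=-48, F_vv(3)=72.
Local minima occur where both diagonal entries positive: none. Count: 0.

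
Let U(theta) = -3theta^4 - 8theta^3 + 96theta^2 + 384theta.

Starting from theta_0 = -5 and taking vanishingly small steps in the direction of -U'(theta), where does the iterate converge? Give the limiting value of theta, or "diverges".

diverges

U'(theta) = -12(theta - 4)(theta + 2)(theta + 4), so U'(-5) = 324.
Gradient descent moves in the -U' direction, i.e. theta is decreasing.
There is no critical point below theta=-5, and U' keeps the same sign, so the iterate runs off to −∞.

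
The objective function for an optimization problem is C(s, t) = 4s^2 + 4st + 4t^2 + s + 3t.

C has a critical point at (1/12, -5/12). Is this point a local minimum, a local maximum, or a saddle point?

local minimum

The Hessian of C is constant: H = [[8, 4], [4, 8]].
det(H) = 8·8 − 4² = 48.
det(H) > 0 and tr(H) = 16 > 0, so H is positive definite and the point is a local minimum.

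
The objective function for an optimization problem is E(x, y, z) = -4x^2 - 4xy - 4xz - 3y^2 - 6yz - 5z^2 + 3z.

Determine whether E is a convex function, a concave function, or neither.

concave

E is quadratic, so its Hessian is the constant matrix H = [[-8, -4, -4], [-4, -6, -6], [-4, -6, -10]].
Leading principal minors: -8, 32, -128.
Signs alternate −, +, − ⇒ H ≺ 0 ⇒ concave.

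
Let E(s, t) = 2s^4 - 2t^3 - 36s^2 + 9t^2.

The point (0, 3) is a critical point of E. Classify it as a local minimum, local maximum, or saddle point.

The mixed partial ∂²E/∂s∂t is 0, so the Hessian at any point is diag(E_ss, E_tt) = diag(24(s^2 - 3), 6(-2t + 3)).
At (0, 3): H = diag(-72, -18).
Both eigenvalues are negative, so H is negative definite: a local maximum.

local maximum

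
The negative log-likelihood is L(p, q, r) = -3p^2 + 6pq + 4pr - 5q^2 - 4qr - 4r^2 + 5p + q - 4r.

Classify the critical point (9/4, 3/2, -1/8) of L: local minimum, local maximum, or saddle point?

The Hessian is constant: H = [[-6, 6, 4], [6, -10, -4], [4, -4, -8]].
Leading principal minors: Δ₁ = -6, Δ₂ = 24, Δ₃ = -128.
The minors alternate sign starting negative (−, +, −), so H is negative definite: a local maximum.

local maximum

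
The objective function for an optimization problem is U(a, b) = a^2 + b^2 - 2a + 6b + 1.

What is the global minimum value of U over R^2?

-9

U(a,b) separates as P(a) + Q(b) + 1, so its minimum is min P + min Q + 1.
P'(a) = 2a - 2 vanishes at a ∈ {1}; Q'(b) = 2b + 6 vanishes at b ∈ {-3}.
Local minima of P (where P''>0): P(1)=-1. Local minima of Q: Q(-3)=-9.
So the global minimum of U is P(1) + Q(-3) + 1 = -1 − 9 + 1 = -9, attained at (1, -3).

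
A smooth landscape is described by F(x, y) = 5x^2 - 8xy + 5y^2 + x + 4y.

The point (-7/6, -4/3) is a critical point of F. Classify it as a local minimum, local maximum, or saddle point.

The Hessian of F is constant: H = [[10, -8], [-8, 10]].
det(H) = 10·10 − (-8)² = 36.
det(H) > 0 and tr(H) = 20 > 0, so H is positive definite and the point is a local minimum.

local minimum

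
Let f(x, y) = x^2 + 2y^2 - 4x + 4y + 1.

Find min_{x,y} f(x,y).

f(x,y) separates as P(x) + Q(y) + 1, so its minimum is min P + min Q + 1.
P'(x) = 2x - 4 vanishes at x ∈ {2}; Q'(y) = 4y + 4 vanishes at y ∈ {-1}.
Local minima of P (where P''>0): P(2)=-4. Local minima of Q: Q(-1)=-2.
So the global minimum of f is P(2) + Q(-1) + 1 = -4 − 2 + 1 = -5, attained at (2, -1).

-5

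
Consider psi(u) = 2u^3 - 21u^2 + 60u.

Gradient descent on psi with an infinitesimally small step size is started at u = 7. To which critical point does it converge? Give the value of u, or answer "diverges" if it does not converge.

psi'(u) = 6(u - 5)(u - 2), so psi'(7) = 60.
Gradient descent moves in the -psi' direction, i.e. u is decreasing.
The nearest critical point in that direction is u = 5, where psi'' = 18 > 0 (a local minimum). The iterate converges there.

5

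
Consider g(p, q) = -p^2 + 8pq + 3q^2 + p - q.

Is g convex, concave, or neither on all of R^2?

neither

g is quadratic, so its Hessian is the constant matrix H = [[-2, 8], [8, 6]].
det(H) = -76, tr(H) = 4.
det(H) < 0, so H is indefinite: neither convex nor concave.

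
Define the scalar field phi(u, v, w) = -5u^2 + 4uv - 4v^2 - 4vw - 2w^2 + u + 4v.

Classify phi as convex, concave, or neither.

phi is quadratic, so its Hessian is the constant matrix H = [[-10, 4, 0], [4, -8, -4], [0, -4, -4]].
Leading principal minors: -10, 64, -96.
Signs alternate −, +, − ⇒ H ≺ 0 ⇒ concave.

concave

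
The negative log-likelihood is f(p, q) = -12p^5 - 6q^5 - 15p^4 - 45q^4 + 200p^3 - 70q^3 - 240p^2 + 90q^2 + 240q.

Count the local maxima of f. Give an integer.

4

f separates as a function of p plus a function of q, so ∇f=0 decouples.
∂f/∂p = -60p(p - 2)(p - 1)(p + 4) = 0 at p ∈ {-4, 0, 1, 2}; ∂f/∂q = -30(q - 1)(q + 1)(q + 2)(q + 4) = 0 at q ∈ {-4, -2, -1, 1}.
The Hessian is diagonal: diag(f_pp, f_qq). Second derivatives: f_pp(-4)=7200, f_pp(0)=-480, f_pp(1)=300, f_pp(2)=-720; f_qq(-4)=900, f_qq(-2)=-180, f_qq(-1)=180, f_qq(1)=-900.
Local maxima occur where both diagonal entries negative: (0, -2), (0, 1), (2, -2), (2, 1). Count: 4.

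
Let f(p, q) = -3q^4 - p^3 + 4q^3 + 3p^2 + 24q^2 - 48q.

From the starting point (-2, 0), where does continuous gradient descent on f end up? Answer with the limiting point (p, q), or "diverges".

f is separable, so gradient descent decouples: p follows -∂f/∂p, q follows -∂f/∂q.
∂f/∂p = -3p(p - 2); at p=-2 this is -24, so p increases.
∂f/∂q = -12(q - 2)(q - 1)(q + 2); at q=0 this is -48, so q increases.
p converges to its nearest critical value 0 (a local min of the p-part); q converges to 1. The iterate converges to (0, 1).

(0, 1)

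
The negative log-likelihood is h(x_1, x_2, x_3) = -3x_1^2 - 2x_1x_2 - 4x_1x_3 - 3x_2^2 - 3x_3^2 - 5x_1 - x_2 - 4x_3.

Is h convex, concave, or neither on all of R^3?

h is quadratic, so its Hessian is the constant matrix H = [[-6, -2, -4], [-2, -6, 0], [-4, 0, -6]].
Leading principal minors: -6, 32, -96.
Signs alternate −, +, − ⇒ H ≺ 0 ⇒ concave.

concave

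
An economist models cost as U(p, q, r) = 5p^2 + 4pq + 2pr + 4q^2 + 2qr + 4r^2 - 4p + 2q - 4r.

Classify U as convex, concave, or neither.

convex

U is quadratic, so its Hessian is the constant matrix H = [[10, 4, 2], [4, 8, 2], [2, 2, 8]].
Leading principal minors: 10, 64, 472.
All positive ⇒ H ≻ 0 ⇒ convex.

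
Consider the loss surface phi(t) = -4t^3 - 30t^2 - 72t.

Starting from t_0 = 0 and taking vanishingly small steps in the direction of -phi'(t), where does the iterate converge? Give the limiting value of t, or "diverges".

diverges

phi'(t) = -12(t + 2)(t + 3), so phi'(0) = -72.
Gradient descent moves in the -phi' direction, i.e. t is increasing.
There is no critical point above t=0, and phi' keeps the same sign, so the iterate runs off to +∞.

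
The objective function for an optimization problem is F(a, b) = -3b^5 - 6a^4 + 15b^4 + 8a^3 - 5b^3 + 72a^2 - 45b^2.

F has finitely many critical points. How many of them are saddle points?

6

F separates as a function of a plus a function of b, so ∇F=0 decouples.
∂F/∂a = -24a(a - 3)(a + 2) = 0 at a ∈ {-2, 0, 3}; ∂F/∂b = -15b(b - 3)(b - 2)(b + 1) = 0 at b ∈ {-1, 0, 2, 3}.
The Hessian is diagonal: diag(F_aa, F_bb). Second derivatives: F_aa(-2)=-240, F_aa(0)=144, F_aa(3)=-360; F_bb(-1)=180, F_bb(0)=-90, F_bb(2)=90, F_bb(3)=-180.
Saddle points occur where the two diagonal entries have opposite signs: (-2, -1), (-2, 2), (0, 0), (0, 3), (3, -1), (3, 2). Count: 6.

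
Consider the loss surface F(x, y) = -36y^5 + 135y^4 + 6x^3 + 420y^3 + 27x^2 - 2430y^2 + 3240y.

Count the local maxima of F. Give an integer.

2

F separates as a function of x plus a function of y, so ∇F=0 decouples.
∂F/∂x = 18x(x + 3) = 0 at x ∈ {-3, 0}; ∂F/∂y = -180(y - 3)(y - 2)(y - 1)(y + 3) = 0 at y ∈ {-3, 1, 2, 3}.
The Hessian is diagonal: diag(F_xx, F_yy). Second derivatives: F_xx(-3)=-54, F_xx(0)=54; F_yy(-3)=21600, F_yy(1)=-1440, F_yy(2)=900, F_yy(3)=-2160.
Local maxima occur where both diagonal entries negative: (-3, 1), (-3, 3). Count: 2.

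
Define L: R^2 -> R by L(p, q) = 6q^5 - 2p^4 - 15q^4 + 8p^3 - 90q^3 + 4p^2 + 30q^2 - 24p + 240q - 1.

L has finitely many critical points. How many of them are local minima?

2

L separates as a function of p plus a function of q, so ∇L=0 decouples.
∂L/∂p = -8(p - 3)(p - 1)(p + 1) = 0 at p ∈ {-1, 1, 3}; ∂L/∂q = 30(q - 4)(q - 1)(q + 1)(q + 2) = 0 at q ∈ {-2, -1, 1, 4}.
The Hessian is diagonal: diag(L_pp, L_qq). Second derivatives: L_pp(-1)=-64, L_pp(1)=32, L_pp(3)=-64; L_qq(-2)=-540, L_qq(-1)=300, L_qq(1)=-540, L_qq(4)=2700.
Local minima occur where both diagonal entries positive: (1, -1), (1, 4). Count: 2.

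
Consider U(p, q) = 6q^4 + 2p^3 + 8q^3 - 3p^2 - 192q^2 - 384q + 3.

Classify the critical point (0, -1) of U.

local maximum

The mixed partial ∂²U/∂p∂q is 0, so the Hessian at any point is diag(U_pp, U_qq) = diag(6(2p - 1), 24(3q^2 + 2q - 16)).
At (0, -1): H = diag(-6, -360).
Both eigenvalues are negative, so H is negative definite: a local maximum.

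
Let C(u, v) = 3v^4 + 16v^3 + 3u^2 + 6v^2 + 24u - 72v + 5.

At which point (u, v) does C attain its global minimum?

(-4, 1)

C(u,v) separates as P(u) + Q(v) + 5, so its minimum is min P + min Q + 5.
P'(u) = 6u + 24 vanishes at u ∈ {-4}; Q'(v) = 12(v - 1)(v + 2)(v + 3) vanishes at v ∈ {-3, -2, 1}.
Local minima of P (where P''>0): P(-4)=-48. Local minima of Q: Q(-3)=81, Q(1)=-47.
So the global minimum of C is P(-4) + Q(1) + 5 = -48 − 47 + 5 = -90, attained at (-4, 1).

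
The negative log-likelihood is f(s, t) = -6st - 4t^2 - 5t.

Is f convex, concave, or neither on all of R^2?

f is quadratic, so its Hessian is the constant matrix H = [[0, -6], [-6, -8]].
det(H) = -36, tr(H) = -8.
det(H) < 0, so H is indefinite: neither convex nor concave.

neither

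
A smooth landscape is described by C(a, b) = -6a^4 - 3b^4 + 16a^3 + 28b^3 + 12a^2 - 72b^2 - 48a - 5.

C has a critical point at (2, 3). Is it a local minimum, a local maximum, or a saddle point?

The mixed partial ∂²C/∂a∂b is 0, so the Hessian at any point is diag(C_aa, C_bb) = diag(24(-3a^2 + 4a + 1), 12(-3b^2 + 14b - 12)).
At (2, 3): H = diag(-72, 36).
The eigenvalues have opposite signs, so H is indefinite: a saddle point.

saddle point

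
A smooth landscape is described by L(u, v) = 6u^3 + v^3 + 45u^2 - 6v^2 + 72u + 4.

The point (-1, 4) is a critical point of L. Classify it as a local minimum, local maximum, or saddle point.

local minimum

The mixed partial ∂²L/∂u∂v is 0, so the Hessian at any point is diag(L_uu, L_vv) = diag(18(2u + 5), 6(v - 2)).
At (-1, 4): H = diag(54, 12).
Both eigenvalues are positive, so H is positive definite: a local minimum.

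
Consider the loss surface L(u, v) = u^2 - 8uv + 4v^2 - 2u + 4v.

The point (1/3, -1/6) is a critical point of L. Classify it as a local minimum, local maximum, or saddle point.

The Hessian of L is constant: H = [[2, -8], [-8, 8]].
det(H) = 2·8 − (-8)² = -48.
Since det(H) < 0, H is indefinite and the critical point is a saddle point.

saddle point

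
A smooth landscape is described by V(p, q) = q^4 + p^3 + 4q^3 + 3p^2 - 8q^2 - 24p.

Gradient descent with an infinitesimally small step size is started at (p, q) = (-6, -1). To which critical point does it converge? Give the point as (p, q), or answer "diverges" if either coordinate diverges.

diverges

V is separable, so gradient descent decouples: p follows -∂V/∂p, q follows -∂V/∂q.
∂V/∂p = 3(p - 2)(p + 4); at p=-6 this is 48, so p decreases.
∂V/∂q = 4q(q - 1)(q + 4); at q=-1 this is 24, so q decreases.
The p-coordinate has no critical point in that direction and runs off to infinity.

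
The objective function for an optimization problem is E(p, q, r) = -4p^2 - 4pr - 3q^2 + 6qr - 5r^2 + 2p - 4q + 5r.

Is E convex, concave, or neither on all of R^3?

concave

E is quadratic, so its Hessian is the constant matrix H = [[-8, 0, -4], [0, -6, 6], [-4, 6, -10]].
Leading principal minors: -8, 48, -96.
Signs alternate −, +, − ⇒ H ≺ 0 ⇒ concave.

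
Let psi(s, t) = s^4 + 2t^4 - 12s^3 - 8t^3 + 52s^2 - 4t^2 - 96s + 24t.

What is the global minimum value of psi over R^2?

psi(s,t) separates as P(s) + Q(t), so its minimum is min P + min Q.
P'(s) = 4(s - 4)(s - 3)(s - 2) vanishes at s ∈ {2, 3, 4}; Q'(t) = 8(t - 3)(t - 1)(t + 1) vanishes at t ∈ {-1, 1, 3}.
Local minima of P (where P''>0): P(2)=-64, P(4)=-64. Local minima of Q: Q(-1)=-18, Q(3)=-18.
So the global minimum of psi is P(2) + Q(-1) = -64 − 18 = -82, attained at (2, -1).

-82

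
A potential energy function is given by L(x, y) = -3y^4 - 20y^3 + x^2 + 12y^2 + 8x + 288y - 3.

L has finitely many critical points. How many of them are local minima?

L separates as a function of x plus a function of y, so ∇L=0 decouples.
∂L/∂x = 2(x + 4) = 0 at x ∈ {-4}; ∂L/∂y = -12(y - 2)(y + 3)(y + 4) = 0 at y ∈ {-4, -3, 2}.
The Hessian is diagonal: diag(L_xx, L_yy). Second derivatives: L_xx(-4)=2; L_yy(-4)=-72, L_yy(-3)=60, L_yy(2)=-360.
Local minima occur where both diagonal entries positive: (-4, -3). Count: 1.

1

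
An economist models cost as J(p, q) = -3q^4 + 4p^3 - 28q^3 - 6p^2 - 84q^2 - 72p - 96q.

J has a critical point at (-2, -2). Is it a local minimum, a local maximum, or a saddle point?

The mixed partial ∂²J/∂p∂q is 0, so the Hessian at any point is diag(J_pp, J_qq) = diag(12(2p - 1), -12(3q^2 + 14q + 14)).
At (-2, -2): H = diag(-60, 24).
The eigenvalues have opposite signs, so H is indefinite: a saddle point.

saddle point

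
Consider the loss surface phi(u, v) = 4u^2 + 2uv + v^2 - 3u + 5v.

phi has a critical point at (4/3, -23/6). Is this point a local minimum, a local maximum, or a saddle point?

local minimum

The Hessian of phi is constant: H = [[8, 2], [2, 2]].
det(H) = 8·2 − 2² = 12.
det(H) > 0 and tr(H) = 10 > 0, so H is positive definite and the point is a local minimum.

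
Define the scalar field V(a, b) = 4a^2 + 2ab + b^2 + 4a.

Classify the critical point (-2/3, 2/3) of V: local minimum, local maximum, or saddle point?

The Hessian of V is constant: H = [[8, 2], [2, 2]].
det(H) = 8·2 − 2² = 12.
det(H) > 0 and tr(H) = 10 > 0, so H is positive definite and the point is a local minimum.

local minimum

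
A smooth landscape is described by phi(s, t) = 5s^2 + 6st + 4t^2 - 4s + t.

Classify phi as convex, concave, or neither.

phi is quadratic, so its Hessian is the constant matrix H = [[10, 6], [6, 8]].
det(H) = 44, tr(H) = 18.
det(H) > 0 and tr(H) > 0, so H is positive definite everywhere: convex.

convex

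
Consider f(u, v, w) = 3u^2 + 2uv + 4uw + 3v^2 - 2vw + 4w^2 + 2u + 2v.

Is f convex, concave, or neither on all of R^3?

f is quadratic, so its Hessian is the constant matrix H = [[6, 2, 4], [2, 6, -2], [4, -2, 8]].
Leading principal minors: 6, 32, 104.
All positive ⇒ H ≻ 0 ⇒ convex.

convex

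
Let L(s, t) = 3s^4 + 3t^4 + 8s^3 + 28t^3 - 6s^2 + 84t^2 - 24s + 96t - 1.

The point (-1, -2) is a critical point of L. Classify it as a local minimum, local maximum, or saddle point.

local maximum

The mixed partial ∂²L/∂s∂t is 0, so the Hessian at any point is diag(L_ss, L_tt) = diag(12(3s^2 + 4s - 1), 12(3t^2 + 14t + 14)).
At (-1, -2): H = diag(-24, -24).
Both eigenvalues are negative, so H is negative definite: a local maximum.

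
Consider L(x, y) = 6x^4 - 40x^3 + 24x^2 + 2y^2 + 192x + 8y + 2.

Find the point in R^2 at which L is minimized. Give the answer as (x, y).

L(x,y) separates as P(x) + Q(y) + 2, so its minimum is min P + min Q + 2.
P'(x) = 24(x - 4)(x - 2)(x + 1) vanishes at x ∈ {-1, 2, 4}; Q'(y) = 4y + 8 vanishes at y ∈ {-2}.
Local minima of P (where P''>0): P(-1)=-122, P(4)=128. Local minima of Q: Q(-2)=-8.
So the global minimum of L is P(-1) + Q(-2) + 2 = -122 − 8 + 2 = -128, attained at (-1, -2).

(-1, -2)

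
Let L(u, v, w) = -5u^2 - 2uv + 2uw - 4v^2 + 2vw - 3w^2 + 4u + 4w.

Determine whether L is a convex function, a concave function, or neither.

L is quadratic, so its Hessian is the constant matrix H = [[-10, -2, 2], [-2, -8, 2], [2, 2, -6]].
Leading principal minors: -10, 76, -400.
Signs alternate −, +, − ⇒ H ≺ 0 ⇒ concave.

concave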